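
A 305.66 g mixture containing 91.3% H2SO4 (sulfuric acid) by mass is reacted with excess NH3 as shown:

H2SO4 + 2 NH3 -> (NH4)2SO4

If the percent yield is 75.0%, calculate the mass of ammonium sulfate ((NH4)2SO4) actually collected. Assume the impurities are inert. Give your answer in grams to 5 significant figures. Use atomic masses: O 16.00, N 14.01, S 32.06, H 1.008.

Pure H2SO4 available = 305.66 g × 0.913 = 279.068 g.
M(H2SO4) = 2(1.008) + 32.06 + 4(16.00) = 98.076 g/mol.
M((NH4)2SO4) = 2(14.01) + 8(1.008) + 32.06 + 4(16.00) = 132.144 g/mol.
n(H2SO4) = 279.068 g / 98.076 g/mol = 2.84542 mol.
From the equation the H2SO4:(NH4)2SO4 mole ratio is 1:1, so n((NH4)2SO4) = 2.84542 × 1/1 = 2.84542 mol.
Mass of (NH4)2SO4 = 2.84542 mol × 132.144 g/mol = 376.005 g.
Actual mass collected = 376.005 g × 0.750 = 282.004 g.

282.00 g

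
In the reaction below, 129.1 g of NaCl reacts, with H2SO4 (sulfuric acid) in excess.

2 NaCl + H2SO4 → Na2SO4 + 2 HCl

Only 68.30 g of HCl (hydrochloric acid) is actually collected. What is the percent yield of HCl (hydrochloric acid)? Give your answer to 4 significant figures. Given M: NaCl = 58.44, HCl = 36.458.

n(NaCl) = 129.10 g / 58.44 g/mol = 2.2091 mol.
From the equation the NaCl:HCl mole ratio is 2:2, so n(HCl) = 2.2091 × 2/2 = 2.2091 mol.
Mass of HCl = 2.2091 mol × 36.458 g/mol = 80.539 g.
This is the theoretical yield. Percent yield = 68.30 g / 80.539 g × 100% = 84.803%.

84.80 %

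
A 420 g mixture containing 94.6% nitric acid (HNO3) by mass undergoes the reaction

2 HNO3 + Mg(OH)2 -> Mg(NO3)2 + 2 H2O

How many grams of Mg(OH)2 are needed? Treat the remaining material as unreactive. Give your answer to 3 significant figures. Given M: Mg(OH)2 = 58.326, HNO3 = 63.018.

184 g

Mass of pure HNO3 = 420 g × 0.946 = 397.3 g.
n(HNO3) = 397.3 g / 63.018 g/mol = 6.305 mol.
From the equation the HNO3:Mg(OH)2 mole ratio is 2:1, so n(Mg(OH)2) = 6.305 × 1/2 = 3.152 mol.
Mass of Mg(OH)2 = 3.152 mol × 58.326 g/mol = 183.9 g.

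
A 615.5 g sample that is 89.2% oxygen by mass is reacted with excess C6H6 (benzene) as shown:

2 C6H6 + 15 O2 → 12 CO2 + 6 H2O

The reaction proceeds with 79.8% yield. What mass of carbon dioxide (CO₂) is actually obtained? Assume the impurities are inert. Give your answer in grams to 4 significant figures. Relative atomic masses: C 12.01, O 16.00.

482.0 g

Pure O2 available = 615.5 g × 0.892 = 549.03 g.
M(O2) = 2(16.00) = 32.00 g/mol.
M(CO2) = 12.01 + 2(16.00) = 44.01 g/mol.
n(O2) = 549.03 g / 32.00 g/mol = 17.157 mol.
From the equation the O2:CO2 mole ratio is 15:12, so n(CO2) = 17.157 × 12/15 = 13.726 mol.
Mass of CO2 = 13.726 mol × 44.01 g/mol = 604.07 g.
Actual mass collected = 604.07 g × 0.798 = 482.04 g.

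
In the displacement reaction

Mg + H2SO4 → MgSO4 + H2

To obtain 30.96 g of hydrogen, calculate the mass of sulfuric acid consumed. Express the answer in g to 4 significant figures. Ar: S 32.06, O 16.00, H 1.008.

M(H2) = 2(1.008) = 2.016 g/mol.
M(H2SO4) = 2(1.008) + 32.06 + 4(16.00) = 98.076 g/mol.
n(H2) = 30.960 g / 2.016 g/mol = 15.357 mol.
From the equation the H2:H2SO4 mole ratio is 1:1, so n(H2SO4) = 15.357 × 1/1 = 15.357 mol.
Mass of H2SO4 = 15.357 mol × 98.076 g/mol = 1506.2 g.

1506 g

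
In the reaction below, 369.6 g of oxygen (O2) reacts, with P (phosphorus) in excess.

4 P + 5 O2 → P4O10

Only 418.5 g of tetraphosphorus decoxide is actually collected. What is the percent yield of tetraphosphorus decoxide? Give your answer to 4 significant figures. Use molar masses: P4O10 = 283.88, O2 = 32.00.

63.82 %

n(O2) = 369.60 g / 32.00 g/mol = 11.550 mol.
From the equation the O2:P4O10 mole ratio is 5:1, so n(P4O10) = 11.550 × 1/5 = 2.3100 mol.
Mass of P4O10 = 2.3100 mol × 283.88 g/mol = 655.76 g.
This is the theoretical yield. Percent yield = 418.5 g / 655.76 g × 100% = 63.819%.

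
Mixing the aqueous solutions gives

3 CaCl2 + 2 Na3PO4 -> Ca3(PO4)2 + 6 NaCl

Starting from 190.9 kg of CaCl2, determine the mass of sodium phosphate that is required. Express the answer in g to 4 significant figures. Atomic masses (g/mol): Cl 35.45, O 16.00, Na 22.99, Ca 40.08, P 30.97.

M(CaCl2) = 40.08 + 2(35.45) = 110.98 g/mol.
M(Na3PO4) = 3(22.99) + 30.97 + 4(16.00) = 163.94 g/mol.
Convert: 190.9 kg = 190900 g.
n(CaCl2) = 190900 g / 110.98 g/mol = 1720.1 mol.
From the equation the CaCl2:Na3PO4 mole ratio is 3:2, so n(Na3PO4) = 1720.1 × 2/3 = 1146.8 mol.
Mass of Na3PO4 = 1146.8 mol × 163.94 g/mol = 188000 g.

188000 g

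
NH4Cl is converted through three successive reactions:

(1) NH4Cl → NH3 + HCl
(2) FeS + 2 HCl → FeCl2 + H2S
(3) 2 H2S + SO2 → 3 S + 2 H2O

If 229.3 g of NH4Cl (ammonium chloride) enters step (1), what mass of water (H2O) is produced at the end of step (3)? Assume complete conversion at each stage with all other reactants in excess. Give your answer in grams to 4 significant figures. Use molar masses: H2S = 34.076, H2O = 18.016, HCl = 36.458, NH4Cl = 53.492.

n(NH4Cl) = 229.3 / 53.492 = 4.2866 mol.
Reaction (1): NH4Cl→HCl ratio 1:1 ⇒ n(HCl) = 4.2866 mol.
Reaction (2): HCl→H2S ratio 2:1 ⇒ n(H2S) = 2.1433 mol.
Reaction (3): H2S→H2O ratio 2:2 ⇒ n(H2O) = 2.1433 mol.
Mass of H2O = 2.1433 × 18.016 = 38.614 g.

38.61 g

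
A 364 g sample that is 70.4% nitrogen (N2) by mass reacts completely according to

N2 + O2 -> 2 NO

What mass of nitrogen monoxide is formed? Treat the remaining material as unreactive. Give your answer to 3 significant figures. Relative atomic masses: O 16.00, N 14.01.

Mass of pure N2 = 364 g × 0.704 = 256.3 g.
M(N2) = 2(14.01) = 28.02 g/mol.
M(NO) = 14.01 + 16.00 = 30.01 g/mol.
n(N2) = 256.3 g / 28.02 g/mol = 9.145 mol.
From the equation the N2:NO mole ratio is 1:2, so n(NO) = 9.145 × 2/1 = 18.29 mol.
Mass of NO = 18.29 mol × 30.01 g/mol = 548.9 g.

549 g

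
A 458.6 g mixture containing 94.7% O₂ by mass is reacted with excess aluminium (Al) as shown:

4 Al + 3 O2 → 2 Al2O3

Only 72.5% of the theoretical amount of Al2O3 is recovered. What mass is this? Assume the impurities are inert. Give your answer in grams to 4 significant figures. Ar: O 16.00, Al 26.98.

668.8 g

Pure O2 available = 458.6 g × 0.947 = 434.29 g.
M(O2) = 2(16.00) = 32.00 g/mol.
M(Al2O3) = 2(26.98) + 3(16.00) = 101.96 g/mol.
n(O2) = 434.29 g / 32.00 g/mol = 13.572 mol.
From the equation the O2:Al2O3 mole ratio is 3:2, so n(Al2O3) = 13.572 × 2/3 = 9.0478 mol.
Mass of Al2O3 = 9.0478 mol × 101.96 g/mol = 922.51 g.
Actual mass collected = 922.51 g × 0.725 = 668.82 g.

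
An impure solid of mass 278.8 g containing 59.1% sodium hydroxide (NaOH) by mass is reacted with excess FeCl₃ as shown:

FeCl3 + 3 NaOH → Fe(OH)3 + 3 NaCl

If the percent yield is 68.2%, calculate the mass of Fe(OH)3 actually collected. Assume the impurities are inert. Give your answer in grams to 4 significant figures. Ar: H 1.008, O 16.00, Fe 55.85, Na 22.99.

100.1 g

Pure NaOH available = 278.8 g × 0.591 = 164.77 g.
M(NaOH) = 22.99 + 16.00 + 1.008 = 39.998 g/mol.
M(Fe(OH)3) = 55.85 + 3(16.00) + 3(1.008) = 106.874 g/mol.
n(NaOH) = 164.77 g / 39.998 g/mol = 4.1195 mol.
From the equation the NaOH:Fe(OH)3 mole ratio is 3:1, so n(Fe(OH)3) = 4.1195 × 1/3 = 1.3732 mol.
Mass of Fe(OH)3 = 1.3732 mol × 106.874 g/mol = 146.75 g.
Actual mass collected = 146.75 g × 0.682 = 100.09 g.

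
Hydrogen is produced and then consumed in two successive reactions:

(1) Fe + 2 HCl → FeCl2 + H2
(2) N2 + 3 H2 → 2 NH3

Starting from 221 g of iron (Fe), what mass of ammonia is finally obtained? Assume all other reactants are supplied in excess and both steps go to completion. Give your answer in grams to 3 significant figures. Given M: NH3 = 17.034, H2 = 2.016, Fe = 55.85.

44.9 g

n(Fe) = 221.0 / 55.85 = 3.957 mol.
Step 1 gives a 1:1 ratio of Fe to H2, so n(H2) = 3.957 mol.
In step 2 the H2:NH3 ratio is 3:2, so n(NH3) = 2.638 mol.
Mass of NH3 = 2.638 × 17.034 = 44.94 g.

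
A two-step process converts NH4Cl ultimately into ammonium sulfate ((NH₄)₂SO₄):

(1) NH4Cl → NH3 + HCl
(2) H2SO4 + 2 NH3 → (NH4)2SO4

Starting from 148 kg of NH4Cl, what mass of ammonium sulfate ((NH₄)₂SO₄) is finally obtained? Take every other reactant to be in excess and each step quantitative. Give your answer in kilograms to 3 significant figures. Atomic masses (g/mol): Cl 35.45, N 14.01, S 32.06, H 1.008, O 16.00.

M(NH4Cl) = 14.01 + 4(1.008) + 35.45 = 53.492 g/mol.
M((NH4)2SO4) = 2(14.01) + 8(1.008) + 32.06 + 4(16.00) = 132.144 g/mol.
148 kg = 148000 g.
n(NH4Cl) = 148000 / 53.492 = 2767 mol.
Step 1 gives a 1:1 ratio of NH4Cl to NH3, so n(NH3) = 2767 mol.
In step 2 the NH3:(NH4)2SO4 ratio is 2:1, so n((NH4)2SO4) = 1383 mol.
Mass of (NH4)2SO4 = 1383 × 132.144 = 182800 g = 183 kg.

183 kg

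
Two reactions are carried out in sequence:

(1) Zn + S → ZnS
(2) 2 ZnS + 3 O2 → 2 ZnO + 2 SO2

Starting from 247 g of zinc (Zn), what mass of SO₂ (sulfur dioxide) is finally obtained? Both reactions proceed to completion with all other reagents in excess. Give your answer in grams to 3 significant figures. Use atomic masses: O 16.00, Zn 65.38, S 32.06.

242 g

M(Zn) = 65.38 g/mol.
M(SO2) = 32.06 + 2(16.00) = 64.06 g/mol.
n(Zn) = 247.0 / 65.38 = 3.778 mol.
Step 1 gives a 1:1 ratio of Zn to ZnS, so n(ZnS) = 3.778 mol.
In step 2 the ZnS:SO2 ratio is 2:2, so n(SO2) = 3.778 mol.
Mass of SO2 = 3.778 × 64.06 = 242.0 g.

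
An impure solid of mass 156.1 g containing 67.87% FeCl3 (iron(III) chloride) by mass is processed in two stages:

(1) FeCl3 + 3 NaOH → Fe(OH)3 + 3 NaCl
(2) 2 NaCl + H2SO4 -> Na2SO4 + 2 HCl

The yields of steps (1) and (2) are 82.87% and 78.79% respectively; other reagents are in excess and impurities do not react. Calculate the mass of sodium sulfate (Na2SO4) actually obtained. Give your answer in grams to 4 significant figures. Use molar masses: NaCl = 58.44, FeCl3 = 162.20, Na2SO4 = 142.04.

90.87 g

Pure FeCl3 = 156.1 × 0.6787 = 105.95 g.
n(FeCl3) = 105.95 / 162.20 = 0.65318 mol.
Step 1 (FeCl3:NaCl = 1:3): theoretical n(NaCl) = 1.9595 mol; at 82.87% yield, n(NaCl) = 1.6239 mol.
Step 2 (NaCl:Na2SO4 = 2:1): theoretical n(Na2SO4) = 0.81193 mol, so theoretical mass = 0.81193 × 142.04 = 115.33 g.
At 78.79% yield, actual mass of Na2SO4 = 115.33 × 0.7879 = 90.866 g.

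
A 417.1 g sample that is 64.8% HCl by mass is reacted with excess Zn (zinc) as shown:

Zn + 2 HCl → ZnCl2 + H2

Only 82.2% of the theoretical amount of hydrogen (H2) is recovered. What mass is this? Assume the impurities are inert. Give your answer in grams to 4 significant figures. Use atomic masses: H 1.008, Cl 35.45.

Pure HCl available = 417.1 g × 0.648 = 270.28 g.
M(HCl) = 1.008 + 35.45 = 36.458 g/mol.
M(H2) = 2(1.008) = 2.016 g/mol.
n(HCl) = 270.28 g / 36.458 g/mol = 7.4135 mol.
From the equation the HCl:H2 mole ratio is 2:1, so n(H2) = 7.4135 × 1/2 = 3.7067 mol.
Mass of H2 = 3.7067 mol × 2.016 g/mol = 7.4728 g.
Actual mass collected = 7.4728 g × 0.822 = 6.1426 g.

6.143 g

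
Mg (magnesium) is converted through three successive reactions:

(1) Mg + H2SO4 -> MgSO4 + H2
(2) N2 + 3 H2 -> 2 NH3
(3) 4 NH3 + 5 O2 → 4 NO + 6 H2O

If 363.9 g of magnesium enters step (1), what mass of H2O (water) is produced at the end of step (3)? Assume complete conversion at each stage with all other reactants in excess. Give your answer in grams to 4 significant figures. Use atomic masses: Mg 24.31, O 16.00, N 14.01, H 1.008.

269.7 g

M(Mg) = 24.31 g/mol.
M(H2O) = 2(1.008) + 16.00 = 18.016 g/mol.
n(Mg) = 363.9 / 24.31 = 14.969 mol.
Reaction (1): Mg→H2 ratio 1:1 ⇒ n(H2) = 14.969 mol.
Reaction (2): H2→NH3 ratio 3:2 ⇒ n(NH3) = 9.9794 mol.
Reaction (3): NH3→H2O ratio 4:6 ⇒ n(H2O) = 14.969 mol.
Mass of H2O = 14.969 × 18.016 = 269.68 g.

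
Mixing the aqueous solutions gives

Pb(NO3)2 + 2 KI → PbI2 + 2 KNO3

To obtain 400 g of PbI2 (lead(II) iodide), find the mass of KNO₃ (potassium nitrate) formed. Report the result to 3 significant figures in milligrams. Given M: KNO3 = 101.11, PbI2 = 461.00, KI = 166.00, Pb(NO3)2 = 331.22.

175000 mg

n(PbI2) = 400.0 g / 461.00 g/mol = 0.8677 mol.
From the equation the PbI2:KNO3 mole ratio is 1:2, so n(KNO3) = 0.8677 × 2/1 = 1.735 mol.
Mass of KNO3 = 1.735 mol × 101.11 g/mol = 175.5 g.
Converting to mg: 175.5 g = 175000 mg.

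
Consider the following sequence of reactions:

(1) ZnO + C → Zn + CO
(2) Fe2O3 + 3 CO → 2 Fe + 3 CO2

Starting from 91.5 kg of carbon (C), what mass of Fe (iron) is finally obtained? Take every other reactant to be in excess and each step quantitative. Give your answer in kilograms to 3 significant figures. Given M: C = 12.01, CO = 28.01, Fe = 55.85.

91.5 kg = 91500 g.
n(C) = 91500 / 12.01 = 7619 mol.
Step 1 gives a 1:1 ratio of C to CO, so n(CO) = 7619 mol.
In step 2 the CO:Fe ratio is 3:2, so n(Fe) = 5079 mol.
Mass of Fe = 5079 × 55.85 = 283700 g = 284 kg.

284 kg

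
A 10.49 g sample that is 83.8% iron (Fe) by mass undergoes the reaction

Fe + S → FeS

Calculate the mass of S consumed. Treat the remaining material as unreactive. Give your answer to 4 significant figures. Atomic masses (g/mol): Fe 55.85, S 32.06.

5.046 g

Mass of pure Fe = 10.49 g × 0.838 = 8.7906 g.
M(Fe) = 55.85 g/mol.
M(S) = 32.06 g/mol.
n(Fe) = 8.7906 g / 55.85 g/mol = 0.15740 mol.
From the equation the Fe:S mole ratio is 1:1, so n(S) = 0.15740 × 1/1 = 0.15740 mol.
Mass of S = 0.15740 mol × 32.06 g/mol = 5.0461 g.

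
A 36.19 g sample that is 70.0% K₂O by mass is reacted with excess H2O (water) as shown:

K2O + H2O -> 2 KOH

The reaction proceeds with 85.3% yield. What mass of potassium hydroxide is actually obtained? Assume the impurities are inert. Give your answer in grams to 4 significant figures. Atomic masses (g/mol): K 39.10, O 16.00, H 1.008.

25.74 g

Pure K2O available = 36.19 g × 0.700 = 25.333 g.
M(K2O) = 2(39.10) + 16.00 = 94.20 g/mol.
M(KOH) = 39.10 + 16.00 + 1.008 = 56.108 g/mol.
n(K2O) = 25.333 g / 94.20 g/mol = 0.26893 mol.
From the equation the K2O:KOH mole ratio is 1:2, so n(KOH) = 0.26893 × 2/1 = 0.53786 mol.
Mass of KOH = 0.53786 mol × 56.108 g/mol = 30.178 g.
Actual mass collected = 30.178 g × 0.853 = 25.742 g.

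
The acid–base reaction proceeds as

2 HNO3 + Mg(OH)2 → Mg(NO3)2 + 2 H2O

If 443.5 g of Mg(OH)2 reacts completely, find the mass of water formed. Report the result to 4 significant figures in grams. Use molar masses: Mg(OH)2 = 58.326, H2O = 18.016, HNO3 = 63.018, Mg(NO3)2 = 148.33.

274.0 g

n(Mg(OH)2) = 443.50 g / 58.326 g/mol = 7.6038 mol.
From the equation the Mg(OH)2:H2O mole ratio is 1:2, so n(H2O) = 7.6038 × 2/1 = 15.208 mol.
Mass of H2O = 15.208 mol × 18.016 g/mol = 273.98 g.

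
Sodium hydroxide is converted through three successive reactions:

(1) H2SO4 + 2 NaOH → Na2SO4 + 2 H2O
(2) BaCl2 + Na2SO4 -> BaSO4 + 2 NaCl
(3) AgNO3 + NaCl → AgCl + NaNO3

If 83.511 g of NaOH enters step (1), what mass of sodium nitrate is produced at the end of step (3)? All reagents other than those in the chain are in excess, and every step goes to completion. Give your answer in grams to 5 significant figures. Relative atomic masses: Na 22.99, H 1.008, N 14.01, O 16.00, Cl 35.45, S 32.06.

177.47 g

M(NaOH) = 22.99 + 16.00 + 1.008 = 39.998 g/mol.
M(NaNO3) = 22.99 + 14.01 + 3(16.00) = 85.00 g/mol.
n(NaOH) = 83.511 / 39.998 = 2.08788 mol.
Reaction (1): NaOH→Na2SO4 ratio 2:1 ⇒ n(Na2SO4) = 1.04394 mol.
Reaction (2): Na2SO4→NaCl ratio 1:2 ⇒ n(NaCl) = 2.08788 mol.
Reaction (3): NaCl→NaNO3 ratio 1:1 ⇒ n(NaNO3) = 2.08788 mol.
Mass of NaNO3 = 2.08788 × 85.00 = 177.470 g.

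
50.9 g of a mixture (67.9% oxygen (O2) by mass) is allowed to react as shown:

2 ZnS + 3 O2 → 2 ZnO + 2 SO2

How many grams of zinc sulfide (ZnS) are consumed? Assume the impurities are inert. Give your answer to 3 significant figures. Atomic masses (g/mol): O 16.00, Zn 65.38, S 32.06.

Mass of pure O2 = 50.9 g × 0.679 = 34.56 g.
M(O2) = 2(16.00) = 32.00 g/mol.
M(ZnS) = 65.38 + 32.06 = 97.44 g/mol.
n(O2) = 34.56 g / 32.00 g/mol = 1.080 mol.
From the equation the O2:ZnS mole ratio is 3:2, so n(ZnS) = 1.080 × 2/3 = 0.7200 mol.
Mass of ZnS = 0.7200 mol × 97.44 g/mol = 70.16 g.

70.2 g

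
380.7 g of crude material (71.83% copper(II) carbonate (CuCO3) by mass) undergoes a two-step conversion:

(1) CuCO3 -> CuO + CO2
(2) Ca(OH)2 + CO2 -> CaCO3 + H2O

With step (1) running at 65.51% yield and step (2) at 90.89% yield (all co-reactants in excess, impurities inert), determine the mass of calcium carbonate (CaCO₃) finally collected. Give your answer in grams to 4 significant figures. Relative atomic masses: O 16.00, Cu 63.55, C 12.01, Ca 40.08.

131.9 g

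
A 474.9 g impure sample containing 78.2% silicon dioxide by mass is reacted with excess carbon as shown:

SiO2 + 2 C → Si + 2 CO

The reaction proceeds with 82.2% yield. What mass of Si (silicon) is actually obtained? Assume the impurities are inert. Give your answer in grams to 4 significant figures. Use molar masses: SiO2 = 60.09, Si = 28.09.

Pure SiO2 available = 474.9 g × 0.782 = 371.37 g.
n(SiO2) = 371.37 g / 60.09 g/mol = 6.1803 mol.
From the equation the SiO2:Si mole ratio is 1:1, so n(Si) = 6.1803 × 1/1 = 6.1803 mol.
Mass of Si = 6.1803 mol × 28.09 g/mol = 173.60 g.
Actual mass collected = 173.60 g × 0.822 = 142.70 g.

142.7 g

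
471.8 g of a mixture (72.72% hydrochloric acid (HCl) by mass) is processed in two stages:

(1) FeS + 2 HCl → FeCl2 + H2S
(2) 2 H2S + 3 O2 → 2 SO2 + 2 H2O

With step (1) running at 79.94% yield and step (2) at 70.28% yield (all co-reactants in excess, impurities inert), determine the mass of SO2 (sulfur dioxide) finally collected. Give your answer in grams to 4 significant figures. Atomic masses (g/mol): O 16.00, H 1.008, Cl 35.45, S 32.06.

169.3 g

Pure HCl = 471.8 × 0.7272 = 343.09 g.
M(HCl) = 1.008 + 35.45 = 36.458 g/mol.
M(SO2) = 32.06 + 2(16.00) = 64.06 g/mol.
n(HCl) = 343.09 / 36.458 = 9.4106 mol.
Step 1 (HCl:H2S = 2:1): theoretical n(H2S) = 4.7053 mol; at 79.94% yield, n(H2S) = 3.7614 mol.
Step 2 (H2S:SO2 = 2:2): theoretical n(SO2) = 3.7614 mol, so theoretical mass = 3.7614 × 64.06 = 240.96 g.
At 70.28% yield, actual mass of SO2 = 240.96 × 0.7028 = 169.34 g.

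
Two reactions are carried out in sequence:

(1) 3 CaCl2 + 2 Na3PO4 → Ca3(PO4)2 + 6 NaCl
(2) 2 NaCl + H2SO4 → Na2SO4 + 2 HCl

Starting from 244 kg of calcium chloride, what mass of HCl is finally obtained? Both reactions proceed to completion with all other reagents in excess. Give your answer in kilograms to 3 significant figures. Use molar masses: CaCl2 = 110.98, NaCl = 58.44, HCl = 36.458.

244 kg = 244000 g.
n(CaCl2) = 244000 / 110.98 = 2199 mol.
Step 1 gives a 3:6 ratio of CaCl2 to NaCl, so n(NaCl) = 4397 mol.
In step 2 the NaCl:HCl ratio is 2:2, so n(HCl) = 4397 mol.
Mass of HCl = 4397 × 36.458 = 160300 g = 160 kg.

160 kg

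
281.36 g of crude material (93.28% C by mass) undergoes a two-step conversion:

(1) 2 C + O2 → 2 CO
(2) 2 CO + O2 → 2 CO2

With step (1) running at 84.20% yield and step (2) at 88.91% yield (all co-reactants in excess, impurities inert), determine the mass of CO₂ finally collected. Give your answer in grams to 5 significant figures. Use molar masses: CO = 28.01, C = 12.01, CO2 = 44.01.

Pure C = 281.36 × 0.9328 = 262.453 g.
n(C) = 262.453 / 12.01 = 21.8528 mol.
Step 1 (C:CO = 2:2): theoretical n(CO) = 21.8528 mol; at 84.20% yield, n(CO) = 18.4001 mol.
Step 2 (CO:CO2 = 2:2): theoretical n(CO2) = 18.4001 mol, so theoretical mass = 18.4001 × 44.01 = 809.788 g.
At 88.91% yield, actual mass of CO2 = 809.788 × 0.8891 = 719.983 g.

719.98 g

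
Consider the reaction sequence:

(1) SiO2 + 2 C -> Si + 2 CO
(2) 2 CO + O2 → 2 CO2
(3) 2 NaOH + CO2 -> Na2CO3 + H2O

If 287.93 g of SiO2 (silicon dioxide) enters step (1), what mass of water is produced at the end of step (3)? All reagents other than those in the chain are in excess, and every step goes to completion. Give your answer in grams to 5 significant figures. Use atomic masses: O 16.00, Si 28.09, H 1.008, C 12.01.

M(SiO2) = 28.09 + 2(16.00) = 60.09 g/mol.
M(H2O) = 2(1.008) + 16.00 = 18.016 g/mol.
n(SiO2) = 287.93 / 60.09 = 4.79165 mol.
Reaction (1): SiO2→CO ratio 1:2 ⇒ n(CO) = 9.58329 mol.
Reaction (2): CO→CO2 ratio 2:2 ⇒ n(CO2) = 9.58329 mol.
Reaction (3): CO2→H2O ratio 1:1 ⇒ n(H2O) = 9.58329 mol.
Mass of H2O = 9.58329 × 18.016 = 172.653 g.

172.65 g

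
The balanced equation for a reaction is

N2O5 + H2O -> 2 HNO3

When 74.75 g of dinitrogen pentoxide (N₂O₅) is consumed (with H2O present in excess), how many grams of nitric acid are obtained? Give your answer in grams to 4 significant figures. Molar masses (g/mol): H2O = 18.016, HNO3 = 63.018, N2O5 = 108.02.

87.22 g

n(N2O5) = 74.750 g / 108.02 g/mol = 0.69200 mol.
From the equation the N2O5:HNO3 mole ratio is 1:2, so n(HNO3) = 0.69200 × 2/1 = 1.3840 mol.
Mass of HNO3 = 1.3840 mol × 63.018 g/mol = 87.217 g.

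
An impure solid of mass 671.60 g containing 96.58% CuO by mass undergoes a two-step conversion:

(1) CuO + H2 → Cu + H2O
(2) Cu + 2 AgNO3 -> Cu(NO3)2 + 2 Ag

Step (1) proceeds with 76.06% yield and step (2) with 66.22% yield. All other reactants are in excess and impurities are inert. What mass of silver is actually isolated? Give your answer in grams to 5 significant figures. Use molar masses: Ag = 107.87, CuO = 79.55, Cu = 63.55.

886.00 g

Pure CuO = 671.60 × 0.9658 = 648.631 g.
n(CuO) = 648.631 / 79.55 = 8.15376 mol.
Step 1 (CuO:Cu = 1:1): theoretical n(Cu) = 8.15376 mol; at 76.06% yield, n(Cu) = 6.20175 mol.
Step 2 (Cu:Ag = 1:2): theoretical n(Ag) = 12.4035 mol, so theoretical mass = 12.4035 × 107.87 = 1337.96 g.
At 66.22% yield, actual mass of Ag = 1337.96 × 0.6622 = 886.000 g.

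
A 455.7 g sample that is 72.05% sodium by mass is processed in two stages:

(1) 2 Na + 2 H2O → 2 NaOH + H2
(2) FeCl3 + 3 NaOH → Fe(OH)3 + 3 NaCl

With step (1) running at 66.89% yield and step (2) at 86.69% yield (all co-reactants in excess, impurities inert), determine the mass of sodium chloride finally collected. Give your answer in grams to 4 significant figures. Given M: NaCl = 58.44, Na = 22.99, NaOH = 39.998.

Pure Na = 455.7 × 0.7205 = 328.33 g.
n(Na) = 328.33 / 22.99 = 14.282 mol.
Step 1 (Na:NaOH = 2:2): theoretical n(NaOH) = 14.282 mol; at 66.89% yield, n(NaOH) = 9.5529 mol.
Step 2 (NaOH:NaCl = 3:3): theoretical n(NaCl) = 9.5529 mol, so theoretical mass = 9.5529 × 58.44 = 558.27 g.
At 86.69% yield, actual mass of NaCl = 558.27 × 0.8669 = 483.97 g.

484.0 g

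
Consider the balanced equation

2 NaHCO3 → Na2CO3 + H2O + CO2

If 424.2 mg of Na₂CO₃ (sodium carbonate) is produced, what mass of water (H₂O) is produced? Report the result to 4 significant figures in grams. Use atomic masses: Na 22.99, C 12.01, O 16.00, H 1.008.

0.07210 g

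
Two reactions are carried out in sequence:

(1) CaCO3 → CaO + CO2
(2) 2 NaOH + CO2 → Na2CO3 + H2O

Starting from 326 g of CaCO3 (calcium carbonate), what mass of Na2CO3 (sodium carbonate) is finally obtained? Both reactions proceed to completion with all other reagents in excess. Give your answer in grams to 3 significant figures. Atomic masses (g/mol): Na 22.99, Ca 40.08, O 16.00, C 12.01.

M(CaCO3) = 40.08 + 12.01 + 3(16.00) = 100.09 g/mol.
M(Na2CO3) = 2(22.99) + 12.01 + 3(16.00) = 105.99 g/mol.
n(CaCO3) = 326.0 / 100.09 = 3.257 mol.
Step 1 gives a 1:1 ratio of CaCO3 to CO2, so n(CO2) = 3.257 mol.
In step 2 the CO2:Na2CO3 ratio is 1:1, so n(Na2CO3) = 3.257 mol.
Mass of Na2CO3 = 3.257 × 105.99 = 345.2 g.

345 g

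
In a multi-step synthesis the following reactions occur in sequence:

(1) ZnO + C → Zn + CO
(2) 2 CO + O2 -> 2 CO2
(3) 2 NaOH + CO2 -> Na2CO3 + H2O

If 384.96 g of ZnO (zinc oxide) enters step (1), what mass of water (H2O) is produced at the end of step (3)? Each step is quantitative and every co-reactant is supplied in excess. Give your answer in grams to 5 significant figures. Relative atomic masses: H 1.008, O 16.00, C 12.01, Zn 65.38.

M(ZnO) = 65.38 + 16.00 = 81.38 g/mol.
M(H2O) = 2(1.008) + 16.00 = 18.016 g/mol.
n(ZnO) = 384.96 / 81.38 = 4.73040 mol.
Reaction (1): ZnO→CO ratio 1:1 ⇒ n(CO) = 4.73040 mol.
Reaction (2): CO→CO2 ratio 2:2 ⇒ n(CO2) = 4.73040 mol.
Reaction (3): CO2→H2O ratio 1:1 ⇒ n(H2O) = 4.73040 mol.
Mass of H2O = 4.73040 × 18.016 = 85.2229 g.

85.223 g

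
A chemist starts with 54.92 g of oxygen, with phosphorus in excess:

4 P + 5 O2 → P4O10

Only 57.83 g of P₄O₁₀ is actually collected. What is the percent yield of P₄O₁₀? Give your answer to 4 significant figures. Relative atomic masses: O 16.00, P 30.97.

M(O2) = 2(16.00) = 32.00 g/mol.
M(P4O10) = 4(30.97) + 10(16.00) = 283.88 g/mol.
n(O2) = 54.920 g / 32.00 g/mol = 1.7163 mol.
From the equation the O2:P4O10 mole ratio is 5:1, so n(P4O10) = 1.7163 × 1/5 = 0.34325 mol.
Mass of P4O10 = 0.34325 mol × 283.88 g/mol = 97.442 g.
This is the theoretical yield. Percent yield = 57.83 g / 97.442 g × 100% = 59.348%.

59.35 %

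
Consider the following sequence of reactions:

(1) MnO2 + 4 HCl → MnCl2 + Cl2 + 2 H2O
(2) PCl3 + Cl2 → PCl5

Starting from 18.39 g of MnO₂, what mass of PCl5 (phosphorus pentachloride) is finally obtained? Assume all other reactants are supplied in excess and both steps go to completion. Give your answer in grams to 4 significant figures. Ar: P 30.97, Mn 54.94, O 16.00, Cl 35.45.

44.04 g

M(MnO2) = 54.94 + 2(16.00) = 86.94 g/mol.
M(PCl5) = 30.97 + 5(35.45) = 208.22 g/mol.
n(MnO2) = 18.390 / 86.94 = 0.21153 mol.
Step 1 gives a 1:1 ratio of MnO2 to Cl2, so n(Cl2) = 0.21153 mol.
In step 2 the Cl2:PCl5 ratio is 1:1, so n(PCl5) = 0.21153 mol.
Mass of PCl5 = 0.21153 × 208.22 = 44.044 g.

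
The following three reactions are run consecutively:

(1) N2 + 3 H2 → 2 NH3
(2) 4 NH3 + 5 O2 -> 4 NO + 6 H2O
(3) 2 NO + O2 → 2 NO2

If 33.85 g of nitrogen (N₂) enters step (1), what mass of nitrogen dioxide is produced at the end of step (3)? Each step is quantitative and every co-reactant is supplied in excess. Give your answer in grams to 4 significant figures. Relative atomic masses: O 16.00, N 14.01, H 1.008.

111.2 g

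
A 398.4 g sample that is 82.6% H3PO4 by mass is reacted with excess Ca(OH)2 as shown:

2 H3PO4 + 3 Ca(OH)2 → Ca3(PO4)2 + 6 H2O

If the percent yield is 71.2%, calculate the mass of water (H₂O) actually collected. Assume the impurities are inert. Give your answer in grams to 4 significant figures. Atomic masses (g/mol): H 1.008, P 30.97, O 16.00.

Pure H3PO4 available = 398.4 g × 0.826 = 329.08 g.
M(H3PO4) = 3(1.008) + 30.97 + 4(16.00) = 97.994 g/mol.
M(H2O) = 2(1.008) + 16.00 = 18.016 g/mol.
n(H3PO4) = 329.08 g / 97.994 g/mol = 3.3581 mol.
From the equation the H3PO4:H2O mole ratio is 2:6, so n(H2O) = 3.3581 × 6/2 = 10.074 mol.
Mass of H2O = 10.074 mol × 18.016 g/mol = 181.50 g.
Actual mass collected = 181.50 g × 0.712 = 129.23 g.

129.2 g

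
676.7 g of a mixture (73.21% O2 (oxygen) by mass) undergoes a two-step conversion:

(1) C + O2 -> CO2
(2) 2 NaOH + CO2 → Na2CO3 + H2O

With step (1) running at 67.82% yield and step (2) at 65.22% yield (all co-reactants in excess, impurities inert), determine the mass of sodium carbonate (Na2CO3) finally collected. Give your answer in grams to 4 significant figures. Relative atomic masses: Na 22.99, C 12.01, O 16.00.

Pure O2 = 676.7 × 0.7321 = 495.41 g.
M(O2) = 2(16.00) = 32.00 g/mol.
M(Na2CO3) = 2(22.99) + 12.01 + 3(16.00) = 105.99 g/mol.
n(O2) = 495.41 / 32.00 = 15.482 mol.
Step 1 (O2:CO2 = 1:1): theoretical n(CO2) = 15.482 mol; at 67.82% yield, n(CO2) = 10.500 mol.
Step 2 (CO2:Na2CO3 = 1:1): theoretical n(Na2CO3) = 10.500 mol, so theoretical mass = 10.500 × 105.99 = 1112.9 g.
At 65.22% yield, actual mass of Na2CO3 = 1112.9 × 0.6522 = 725.81 g.

725.8 g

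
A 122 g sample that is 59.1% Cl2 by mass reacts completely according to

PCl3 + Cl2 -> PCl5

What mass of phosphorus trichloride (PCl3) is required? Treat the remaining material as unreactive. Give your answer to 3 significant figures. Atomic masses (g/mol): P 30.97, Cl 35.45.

140 g

Mass of pure Cl2 = 122 g × 0.591 = 72.10 g.
M(Cl2) = 2(35.45) = 70.90 g/mol.
M(PCl3) = 30.97 + 3(35.45) = 137.32 g/mol.
n(Cl2) = 72.10 g / 70.90 g/mol = 1.017 mol.
From the equation the Cl2:PCl3 mole ratio is 1:1, so n(PCl3) = 1.017 × 1/1 = 1.017 mol.
Mass of PCl3 = 1.017 mol × 137.32 g/mol = 139.6 g.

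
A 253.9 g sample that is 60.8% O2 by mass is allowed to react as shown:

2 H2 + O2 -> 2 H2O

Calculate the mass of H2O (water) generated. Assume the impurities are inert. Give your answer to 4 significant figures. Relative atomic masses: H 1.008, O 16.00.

Mass of pure O2 = 253.9 g × 0.608 = 154.37 g.
M(O2) = 2(16.00) = 32.00 g/mol.
M(H2O) = 2(1.008) + 16.00 = 18.016 g/mol.
n(O2) = 154.37 g / 32.00 g/mol = 4.8241 mol.
From the equation the O2:H2O mole ratio is 1:2, so n(H2O) = 4.8241 × 2/1 = 9.6482 mol.
Mass of H2O = 9.6482 mol × 18.016 g/mol = 173.82 g.

173.8 g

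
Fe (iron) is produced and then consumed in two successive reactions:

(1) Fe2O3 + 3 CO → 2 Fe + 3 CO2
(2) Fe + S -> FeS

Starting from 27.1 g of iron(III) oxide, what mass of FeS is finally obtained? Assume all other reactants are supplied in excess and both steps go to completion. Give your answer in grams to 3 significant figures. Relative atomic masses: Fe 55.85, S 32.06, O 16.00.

29.8 g

M(Fe2O3) = 2(55.85) + 3(16.00) = 159.70 g/mol.
M(FeS) = 55.85 + 32.06 = 87.91 g/mol.
n(Fe2O3) = 27.10 / 159.70 = 0.1697 mol.
Step 1 gives a 1:2 ratio of Fe2O3 to Fe, so n(Fe) = 0.3394 mol.
In step 2 the Fe:FeS ratio is 1:1, so n(FeS) = 0.3394 mol.
Mass of FeS = 0.3394 × 87.91 = 29.84 g.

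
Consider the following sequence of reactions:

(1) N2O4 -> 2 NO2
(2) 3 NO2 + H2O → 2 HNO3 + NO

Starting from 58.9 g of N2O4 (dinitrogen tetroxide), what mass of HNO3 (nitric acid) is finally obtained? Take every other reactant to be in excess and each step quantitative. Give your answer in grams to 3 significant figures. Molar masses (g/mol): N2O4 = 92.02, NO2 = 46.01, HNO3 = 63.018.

n(N2O4) = 58.90 / 92.02 = 0.6401 mol.
Step 1 gives a 1:2 ratio of N2O4 to NO2, so n(NO2) = 1.280 mol.
In step 2 the NO2:HNO3 ratio is 3:2, so n(HNO3) = 0.8534 mol.
Mass of HNO3 = 0.8534 × 63.018 = 53.78 g.

53.8 g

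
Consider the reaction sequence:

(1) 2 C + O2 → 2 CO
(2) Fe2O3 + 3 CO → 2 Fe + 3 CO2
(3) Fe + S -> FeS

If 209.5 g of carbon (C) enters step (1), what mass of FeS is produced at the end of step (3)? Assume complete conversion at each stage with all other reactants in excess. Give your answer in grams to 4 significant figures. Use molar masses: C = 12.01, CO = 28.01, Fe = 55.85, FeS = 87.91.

1022 g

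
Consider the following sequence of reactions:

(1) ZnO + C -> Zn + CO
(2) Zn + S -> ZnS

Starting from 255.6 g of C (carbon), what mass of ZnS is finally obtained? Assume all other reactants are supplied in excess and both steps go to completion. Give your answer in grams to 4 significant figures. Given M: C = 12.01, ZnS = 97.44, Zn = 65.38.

n(C) = 255.60 / 12.01 = 21.282 mol.
Step 1 gives a 1:1 ratio of C to Zn, so n(Zn) = 21.282 mol.
In step 2 the Zn:ZnS ratio is 1:1, so n(ZnS) = 21.282 mol.
Mass of ZnS = 21.282 × 97.44 = 2073.7 g.

2074 g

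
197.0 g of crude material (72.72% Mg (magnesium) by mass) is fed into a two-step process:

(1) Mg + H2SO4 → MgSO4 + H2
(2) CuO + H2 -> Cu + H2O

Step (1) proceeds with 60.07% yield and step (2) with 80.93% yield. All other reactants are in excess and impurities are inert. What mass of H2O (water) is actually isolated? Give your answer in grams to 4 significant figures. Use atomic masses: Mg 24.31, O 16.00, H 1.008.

Pure Mg = 197.0 × 0.7272 = 143.26 g.
M(Mg) = 24.31 g/mol.
M(H2O) = 2(1.008) + 16.00 = 18.016 g/mol.
n(Mg) = 143.26 / 24.31 = 5.8930 mol.
Step 1 (Mg:H2 = 1:1): theoretical n(H2) = 5.8930 mol; at 60.07% yield, n(H2) = 3.5399 mol.
Step 2 (H2:H2O = 1:1): theoretical n(H2O) = 3.5399 mol, so theoretical mass = 3.5399 × 18.016 = 63.775 g.
At 80.93% yield, actual mass of H2O = 63.775 × 0.8093 = 51.613 g.

51.61 g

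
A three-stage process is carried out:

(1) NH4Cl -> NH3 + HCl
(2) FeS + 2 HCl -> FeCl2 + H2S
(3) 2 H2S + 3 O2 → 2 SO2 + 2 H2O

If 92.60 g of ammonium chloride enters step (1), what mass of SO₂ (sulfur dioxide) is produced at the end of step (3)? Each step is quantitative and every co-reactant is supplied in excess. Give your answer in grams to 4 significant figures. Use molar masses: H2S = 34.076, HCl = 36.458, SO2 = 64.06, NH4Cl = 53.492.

55.45 g

n(NH4Cl) = 92.60 / 53.492 = 1.7311 mol.
Reaction (1): NH4Cl→HCl ratio 1:1 ⇒ n(HCl) = 1.7311 mol.
Reaction (2): HCl→H2S ratio 2:1 ⇒ n(H2S) = 0.86555 mol.
Reaction (3): H2S→SO2 ratio 2:2 ⇒ n(SO2) = 0.86555 mol.
Mass of SO2 = 0.86555 × 64.06 = 55.447 g.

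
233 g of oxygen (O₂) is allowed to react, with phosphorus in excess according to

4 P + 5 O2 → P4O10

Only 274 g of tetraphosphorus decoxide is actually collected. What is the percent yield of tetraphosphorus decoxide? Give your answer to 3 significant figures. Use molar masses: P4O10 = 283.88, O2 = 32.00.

66.3 %

n(O2) = 233.0 g / 32.00 g/mol = 7.281 mol.
From the equation the O2:P4O10 mole ratio is 5:1, so n(P4O10) = 7.281 × 1/5 = 1.456 mol.
Mass of P4O10 = 1.456 mol × 283.88 g/mol = 413.4 g.
This is the theoretical yield. Percent yield = 274 g / 413.4 g × 100% = 66.28%.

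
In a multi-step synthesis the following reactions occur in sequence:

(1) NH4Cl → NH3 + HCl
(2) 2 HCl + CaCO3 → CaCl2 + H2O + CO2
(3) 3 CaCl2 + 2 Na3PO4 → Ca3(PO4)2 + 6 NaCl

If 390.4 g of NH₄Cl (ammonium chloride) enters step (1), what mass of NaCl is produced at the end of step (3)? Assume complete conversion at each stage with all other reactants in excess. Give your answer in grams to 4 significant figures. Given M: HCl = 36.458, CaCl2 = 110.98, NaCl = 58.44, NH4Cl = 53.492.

426.5 g

n(NH4Cl) = 390.4 / 53.492 = 7.2983 mol.
Reaction (1): NH4Cl→HCl ratio 1:1 ⇒ n(HCl) = 7.2983 mol.
Reaction (2): HCl→CaCl2 ratio 2:1 ⇒ n(CaCl2) = 3.6491 mol.
Reaction (3): CaCl2→NaCl ratio 3:6 ⇒ n(NaCl) = 7.2983 mol.
Mass of NaCl = 7.2983 × 58.44 = 426.51 g.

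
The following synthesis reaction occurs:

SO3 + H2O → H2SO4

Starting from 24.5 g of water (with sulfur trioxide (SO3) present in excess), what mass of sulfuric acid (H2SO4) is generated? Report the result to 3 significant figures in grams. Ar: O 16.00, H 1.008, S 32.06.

M(H2O) = 2(1.008) + 16.00 = 18.016 g/mol.
M(H2SO4) = 2(1.008) + 32.06 + 4(16.00) = 98.076 g/mol.
n(H2O) = 24.50 g / 18.016 g/mol = 1.360 mol.
From the equation the H2O:H2SO4 mole ratio is 1:1, so n(H2SO4) = 1.360 × 1/1 = 1.360 mol.
Mass of H2SO4 = 1.360 mol × 98.076 g/mol = 133.4 g.

133 g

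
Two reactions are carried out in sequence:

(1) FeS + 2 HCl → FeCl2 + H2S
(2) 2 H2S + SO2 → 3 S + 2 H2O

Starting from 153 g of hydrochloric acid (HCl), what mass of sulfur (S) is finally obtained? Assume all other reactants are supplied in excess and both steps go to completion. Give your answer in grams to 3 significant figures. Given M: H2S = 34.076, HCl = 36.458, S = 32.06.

n(HCl) = 153.0 / 36.458 = 4.197 mol.
Step 1 gives a 2:1 ratio of HCl to H2S, so n(H2S) = 2.098 mol.
In step 2 the H2S:S ratio is 2:3, so n(S) = 3.147 mol.
Mass of S = 3.147 × 32.06 = 100.9 g.

101 g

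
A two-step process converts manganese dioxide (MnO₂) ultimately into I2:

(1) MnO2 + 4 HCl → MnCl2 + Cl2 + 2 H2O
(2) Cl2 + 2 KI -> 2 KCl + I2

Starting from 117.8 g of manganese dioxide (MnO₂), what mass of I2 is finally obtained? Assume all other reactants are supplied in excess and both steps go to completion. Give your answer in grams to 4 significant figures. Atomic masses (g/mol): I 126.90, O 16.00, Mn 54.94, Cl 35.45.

343.9 g

M(MnO2) = 54.94 + 2(16.00) = 86.94 g/mol.
M(I2) = 2(126.90) = 253.80 g/mol.
n(MnO2) = 117.80 / 86.94 = 1.3550 mol.
Step 1 gives a 1:1 ratio of MnO2 to Cl2, so n(Cl2) = 1.3550 mol.
In step 2 the Cl2:I2 ratio is 1:1, so n(I2) = 1.3550 mol.
Mass of I2 = 1.3550 × 253.80 = 343.89 g.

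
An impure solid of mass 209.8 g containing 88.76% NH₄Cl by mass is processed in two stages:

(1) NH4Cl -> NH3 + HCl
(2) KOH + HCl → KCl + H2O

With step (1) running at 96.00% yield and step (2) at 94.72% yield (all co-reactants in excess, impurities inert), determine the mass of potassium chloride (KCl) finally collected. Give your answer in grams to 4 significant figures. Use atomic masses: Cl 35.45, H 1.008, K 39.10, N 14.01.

Pure NH4Cl = 209.8 × 0.8876 = 186.22 g.
M(NH4Cl) = 14.01 + 4(1.008) + 35.45 = 53.492 g/mol.
M(KCl) = 39.10 + 35.45 = 74.55 g/mol.
n(NH4Cl) = 186.22 / 53.492 = 3.4812 mol.
Step 1 (NH4Cl:HCl = 1:1): theoretical n(HCl) = 3.4812 mol; at 96.00% yield, n(HCl) = 3.3420 mol.
Step 2 (HCl:KCl = 1:1): theoretical n(KCl) = 3.3420 mol, so theoretical mass = 3.3420 × 74.55 = 249.15 g.
At 94.72% yield, actual mass of KCl = 249.15 × 0.9472 = 235.99 g.

236.0 g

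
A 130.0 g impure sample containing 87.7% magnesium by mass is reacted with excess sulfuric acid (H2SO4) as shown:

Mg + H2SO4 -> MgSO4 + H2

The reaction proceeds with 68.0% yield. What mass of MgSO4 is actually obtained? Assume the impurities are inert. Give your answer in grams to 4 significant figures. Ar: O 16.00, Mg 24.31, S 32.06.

383.9 g

Pure Mg available = 130.0 g × 0.877 = 114.01 g.
M(Mg) = 24.31 g/mol.
M(MgSO4) = 24.31 + 32.06 + 4(16.00) = 120.37 g/mol.
n(Mg) = 114.01 g / 24.31 g/mol = 4.6898 mol.
From the equation the Mg:MgSO4 mole ratio is 1:1, so n(MgSO4) = 4.6898 × 1/1 = 4.6898 mol.
Mass of MgSO4 = 4.6898 mol × 120.37 g/mol = 564.52 g.
Actual mass collected = 564.52 g × 0.680 = 383.87 g.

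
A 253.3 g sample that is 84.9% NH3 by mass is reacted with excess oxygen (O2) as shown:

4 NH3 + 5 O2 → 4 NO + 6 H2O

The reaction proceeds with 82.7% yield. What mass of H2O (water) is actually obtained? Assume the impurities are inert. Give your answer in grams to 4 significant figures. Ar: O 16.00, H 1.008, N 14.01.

Pure NH3 available = 253.3 g × 0.849 = 215.05 g.
M(NH3) = 14.01 + 3(1.008) = 17.034 g/mol.
M(H2O) = 2(1.008) + 16.00 = 18.016 g/mol.
n(NH3) = 215.05 g / 17.034 g/mol = 12.625 mol.
From the equation the NH3:H2O mole ratio is 4:6, so n(H2O) = 12.625 × 6/4 = 18.937 mol.
Mass of H2O = 18.937 mol × 18.016 g/mol = 341.17 g.
Actual mass collected = 341.17 g × 0.827 = 282.15 g.

282.2 g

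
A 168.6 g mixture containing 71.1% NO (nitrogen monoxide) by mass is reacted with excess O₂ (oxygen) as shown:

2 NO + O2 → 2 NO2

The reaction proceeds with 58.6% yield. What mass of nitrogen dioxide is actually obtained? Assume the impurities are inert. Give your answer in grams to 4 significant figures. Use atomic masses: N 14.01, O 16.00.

107.7 g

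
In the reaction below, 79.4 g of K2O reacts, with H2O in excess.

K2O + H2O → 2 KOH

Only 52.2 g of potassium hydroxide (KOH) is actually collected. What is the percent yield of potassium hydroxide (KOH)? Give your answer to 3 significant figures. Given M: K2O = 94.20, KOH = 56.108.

55.2 %

n(K2O) = 79.40 g / 94.20 g/mol = 0.8429 mol.
From the equation the K2O:KOH mole ratio is 1:2, so n(KOH) = 0.8429 × 2/1 = 1.686 mol.
Mass of KOH = 1.686 mol × 56.108 g/mol = 94.59 g.
This is the theoretical yield. Percent yield = 52.2 g / 94.59 g × 100% = 55.19%.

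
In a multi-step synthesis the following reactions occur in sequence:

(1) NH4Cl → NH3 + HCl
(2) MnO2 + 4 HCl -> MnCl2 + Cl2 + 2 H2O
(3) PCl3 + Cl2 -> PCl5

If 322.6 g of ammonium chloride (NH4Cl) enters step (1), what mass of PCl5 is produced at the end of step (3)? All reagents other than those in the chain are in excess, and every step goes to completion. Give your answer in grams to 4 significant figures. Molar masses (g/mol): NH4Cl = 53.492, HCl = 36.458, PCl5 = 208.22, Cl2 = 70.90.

313.9 g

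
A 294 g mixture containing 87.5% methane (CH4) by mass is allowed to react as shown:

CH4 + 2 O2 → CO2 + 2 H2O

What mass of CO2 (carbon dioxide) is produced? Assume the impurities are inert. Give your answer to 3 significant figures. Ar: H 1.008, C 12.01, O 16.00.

Mass of pure CH4 = 294 g × 0.875 = 257.2 g.
M(CH4) = 12.01 + 4(1.008) = 16.042 g/mol.
M(CO2) = 12.01 + 2(16.00) = 44.01 g/mol.
n(CH4) = 257.2 g / 16.042 g/mol = 16.04 mol.
From the equation the CH4:CO2 mole ratio is 1:1, so n(CO2) = 16.04 × 1/1 = 16.04 mol.
Mass of CO2 = 16.04 mol × 44.01 g/mol = 705.7 g.

706 g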